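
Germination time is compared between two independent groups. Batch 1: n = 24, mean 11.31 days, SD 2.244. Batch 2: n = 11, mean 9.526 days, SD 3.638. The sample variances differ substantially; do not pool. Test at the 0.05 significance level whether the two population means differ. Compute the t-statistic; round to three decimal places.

Let group 1 = batch 1, group 2 = batch 2. H0: μ_1 = μ_2; H1: μ_1 ≠ μ_2 (Welch's two-sample t-test, two-sided).
t = (x̄_1 − x̄_2)/√(s_1²/n_1 + s_2²/n_2) = (11.31 − 9.526)/√(2.244²/24 + 3.638²/11) = 1.501
Welch–Satterthwaite df ≈ 13.61
Two-sided p-value ≈ 0.1562
Since p ≈ 0.1562 > α = 0.05, fail to reject H0; the evidence is not statistically significant.

1.501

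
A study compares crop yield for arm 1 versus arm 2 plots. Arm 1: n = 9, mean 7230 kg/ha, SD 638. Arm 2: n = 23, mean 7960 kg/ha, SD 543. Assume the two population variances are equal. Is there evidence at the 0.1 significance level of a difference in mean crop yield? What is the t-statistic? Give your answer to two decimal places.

Let group 1 = arm 1, group 2 = arm 2. H0: μ_1 = μ_2; H1: μ_1 ≠ μ_2 (two-sample pooled-variance t-test, two-sided).
s_p² = [(9−1)·638² + (23−1)·543²]/(9+23−2) = 324768
t = (7230 − 7960)/√[324768·(1/9 + 1/23)] = -3.26
df = n₁ + n₂ − 2 = 30
Two-sided p-value ≈ 0.003
Since p ≈ 0.003 < α = 0.1, reject H0; the data support H1.

-3.26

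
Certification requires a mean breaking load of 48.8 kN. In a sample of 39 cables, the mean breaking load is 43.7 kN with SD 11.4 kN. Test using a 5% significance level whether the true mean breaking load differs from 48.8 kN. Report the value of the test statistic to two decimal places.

H0: μ = 48.8; H1: μ ≠ 48.8 (one-sample t-test, two-sided).
t = (x̄ − μ₀)/(s/√n) = (43.7 − 48.8)/(11.4/√39) = -2.79
df = n − 1 = 38
Two-sided p-value ≈ 0.0081
Since p ≈ 0.0081 < α = 0.05, reject H0; the data support H1.

-2.79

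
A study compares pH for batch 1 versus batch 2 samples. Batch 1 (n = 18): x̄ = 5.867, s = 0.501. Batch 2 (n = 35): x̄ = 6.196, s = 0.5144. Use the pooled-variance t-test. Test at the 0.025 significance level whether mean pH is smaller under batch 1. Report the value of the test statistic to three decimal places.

-2.224

Let group 1 = batch 1, group 2 = batch 2. H0: μ_1 = μ_2; H1: μ_1 < μ_2 (two-sample pooled-variance t-test, left-tailed).
s_p² = [(18−1)·0.501² + (35−1)·0.5144²]/(18+35−2) = 0.260072
t = (5.867 − 6.196)/√[0.260072·(1/18 + 1/35)] = -2.224
df = n₁ + n₂ − 2 = 51
p-value = P(T ≤ -2.224) ≈ 0.0153
Since p ≈ 0.0153 < α = 0.025, reject H0; the evidence is statistically significant.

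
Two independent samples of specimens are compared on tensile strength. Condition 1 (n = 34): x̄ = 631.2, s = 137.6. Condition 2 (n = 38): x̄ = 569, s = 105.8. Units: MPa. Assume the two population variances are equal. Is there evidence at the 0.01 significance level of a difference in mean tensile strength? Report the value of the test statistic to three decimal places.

Let group 1 = condition 1, group 2 = condition 2. H0: μ_1 = μ_2; H1: μ_1 ≠ μ_2 (two-sample pooled-variance t-test, two-sided).
s_p² = [(34−1)·137.6² + (38−1)·105.8²]/(34+38−2) = 14842.6
t = (631.2 − 569)/√[14842.6·(1/34 + 1/38)] = 2.163
df = n₁ + n₂ − 2 = 70
Two-sided p-value ≈ 0.034
Since p ≈ 0.034 > α = 0.01, fail to reject H0; the data do not provide sufficient evidence against H0.

2.163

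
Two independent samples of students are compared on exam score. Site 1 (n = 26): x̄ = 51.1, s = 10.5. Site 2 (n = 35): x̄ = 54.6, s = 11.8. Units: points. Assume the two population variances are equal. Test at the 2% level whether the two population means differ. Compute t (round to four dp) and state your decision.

t = -1.1998; fail to reject H0

Let group 1 = site 1, group 2 = site 2. H0: μ_1 = μ_2; H1: μ_1 ≠ μ_2 (two-sample pooled-variance t-test, two-sided).
s_p² = [(26−1)·10.5² + (35−1)·11.8²]/(26+35−2) = 126.956
t = (51.1 − 54.6)/√[126.956·(1/26 + 1/35)] = -1.1998
df = n₁ + n₂ − 2 = 59
Two-sided p-value ≈ 0.2350
Since p ≈ 0.2350 > α = 0.02, fail to reject H0; the evidence is not statistically significant.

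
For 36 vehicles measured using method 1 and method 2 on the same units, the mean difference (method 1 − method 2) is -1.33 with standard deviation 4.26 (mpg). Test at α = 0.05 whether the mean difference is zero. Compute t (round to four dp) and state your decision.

t = -1.8732; fail to reject H0

H0: μ_d = 0; H1: μ_d ≠ 0 (paired t-test on the differences, two-sided).
t = d̄/(s_d/√n) = -1.33/(4.26/√36) = -1.8732
df = n − 1 = 35
Two-sided p-value ≈ 0.069
Since p ≈ 0.069 > α = 0.05, fail to reject H0; the data do not provide sufficient evidence against H0.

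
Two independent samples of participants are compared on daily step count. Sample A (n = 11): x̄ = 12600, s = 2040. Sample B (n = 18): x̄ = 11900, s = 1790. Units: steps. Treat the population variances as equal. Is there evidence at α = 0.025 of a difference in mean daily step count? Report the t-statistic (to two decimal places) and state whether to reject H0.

t = 0.97; fail to reject H0

Let group 1 = sample A, group 2 = sample B. H0: μ_1 = μ_2; H1: μ_1 ≠ μ_2 (two-sample pooled-variance t-test, two-sided).
s_p² = [(11−1)·2040² + (18−1)·1790²]/(11+18−2) = 3558730
t = (12600 − 11900)/√[3558730·(1/11 + 1/18)] = 0.97
df = n₁ + n₂ − 2 = 27
Two-sided p-value ≈ 0.341
Since p ≈ 0.341 > α = 0.025, fail to reject H0; the evidence is not statistically significant.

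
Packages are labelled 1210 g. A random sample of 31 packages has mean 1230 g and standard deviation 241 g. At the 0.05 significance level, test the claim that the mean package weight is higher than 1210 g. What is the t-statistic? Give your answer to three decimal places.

0.462

H0: μ = 1210; H1: μ > 1210 (one-sample t-test, right-tailed).
t = (x̄ − μ₀)/(s/√n) = (1230 − 1210)/(241/√31) = 0.462
df = n − 1 = 30
p-value = P(T ≥ 0.462) ≈ 0.324
Since p ≈ 0.324 > α = 0.05, fail to reject H0; the evidence is not statistically significant.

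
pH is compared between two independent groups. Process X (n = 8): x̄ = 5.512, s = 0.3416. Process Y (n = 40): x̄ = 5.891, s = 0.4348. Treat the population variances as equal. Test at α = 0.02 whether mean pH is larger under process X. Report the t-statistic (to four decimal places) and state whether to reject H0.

t = -2.3192; fail to reject H0

Let group 1 = process X, group 2 = process Y. H0: μ_1 = μ_2; H1: μ_1 > μ_2 (two-sample pooled-variance t-test, right-tailed).
s_p² = [(8−1)·0.3416² + (40−1)·0.4348²]/(8+40−2) = 0.17804
t = (5.512 − 5.891)/√[0.17804·(1/8 + 1/40)] = -2.3192
df = n₁ + n₂ − 2 = 46
p-value = P(T ≥ -2.3192) ≈ 0.988
Since p ≈ 0.988 > α = 0.02, fail to reject H0; the data do not provide sufficient evidence against H0.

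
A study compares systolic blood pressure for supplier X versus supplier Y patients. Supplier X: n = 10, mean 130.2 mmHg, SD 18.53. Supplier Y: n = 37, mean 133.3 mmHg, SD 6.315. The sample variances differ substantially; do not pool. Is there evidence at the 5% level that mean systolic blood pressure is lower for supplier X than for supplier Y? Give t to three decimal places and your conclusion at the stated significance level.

t = -0.521; fail to reject H0

Let group 1 = supplier X, group 2 = supplier Y. H0: μ_1 = μ_2; H1: μ_1 < μ_2 (Welch's two-sample t-test, left-tailed).
t = (x̄_1 − x̄_2)/√(s_1²/n_1 + s_2²/n_2) = (130.2 − 133.3)/√(18.53²/10 + 6.315²/37) = -0.521
Welch–Satterthwaite df ≈ 9.57
p-value = P(T ≤ -0.521) ≈ 0.3071
Since p ≈ 0.3071 > α = 0.05, fail to reject H0; the evidence is not statistically significant.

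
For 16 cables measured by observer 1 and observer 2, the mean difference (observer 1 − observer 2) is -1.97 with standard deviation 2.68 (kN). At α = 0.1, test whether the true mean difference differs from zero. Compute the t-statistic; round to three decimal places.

H0: μ_d = 0; H1: μ_d ≠ 0 (paired t-test on the differences, two-sided).
t = d̄/(s_d/√n) = -1.97/(2.68/√16) = -2.940
df = n − 1 = 15
Two-sided p-value ≈ 0.0101
Since p ≈ 0.0101 < α = 0.1, reject H0; the evidence is statistically significant.

-2.940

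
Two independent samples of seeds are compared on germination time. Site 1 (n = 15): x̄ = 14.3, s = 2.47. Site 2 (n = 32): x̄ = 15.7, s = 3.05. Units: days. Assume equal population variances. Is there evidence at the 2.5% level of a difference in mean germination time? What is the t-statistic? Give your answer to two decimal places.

Let group 1 = site 1, group 2 = site 2. H0: μ_1 = μ_2; H1: μ_1 ≠ μ_2 (two-sample pooled-variance t-test, two-sided).
s_p² = [(15−1)·2.47² + (32−1)·3.05²]/(15+32−2) = 8.30645
t = (14.3 − 15.7)/√[8.30645·(1/15 + 1/32)] = -1.55
df = n₁ + n₂ − 2 = 45
Two-sided p-value ≈ 0.1276
Since p ≈ 0.1276 > α = 0.025, fail to reject H0; the data do not provide sufficient evidence against H0.

-1.55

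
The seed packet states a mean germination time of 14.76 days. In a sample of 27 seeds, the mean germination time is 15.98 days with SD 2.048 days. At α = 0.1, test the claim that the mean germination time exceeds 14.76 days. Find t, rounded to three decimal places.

H0: μ = 14.76; H1: μ > 14.76 (one-sample t-test, right-tailed).
t = (x̄ − μ₀)/(s/√n) = (15.98 − 14.76)/(2.048/√27) = 3.095
df = n − 1 = 26
p-value = P(T ≥ 3.095) ≈ 0.002
Since p ≈ 0.002 < α = 0.1, reject H0; the evidence is statistically significant.

3.095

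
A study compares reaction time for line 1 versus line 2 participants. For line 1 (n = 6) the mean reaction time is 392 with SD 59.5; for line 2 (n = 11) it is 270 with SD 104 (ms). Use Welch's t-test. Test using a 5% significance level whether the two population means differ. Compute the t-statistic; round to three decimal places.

3.076

Let group 1 = line 1, group 2 = line 2. H0: μ_1 = μ_2; H1: μ_1 ≠ μ_2 (Welch's two-sample t-test, two-sided).
t = (x̄_1 − x̄_2)/√(s_1²/n_1 + s_2²/n_2) = (392 − 270)/√(59.5²/6 + 104²/11) = 3.076
Welch–Satterthwaite df ≈ 14.88
Two-sided p-value ≈ 0.0077
Since p ≈ 0.0077 < α = 0.05, reject H0; the evidence is statistically significant.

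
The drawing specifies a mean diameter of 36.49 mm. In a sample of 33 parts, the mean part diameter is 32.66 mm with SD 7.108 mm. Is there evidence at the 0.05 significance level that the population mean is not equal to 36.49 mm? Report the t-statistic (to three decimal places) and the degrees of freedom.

t = -3.095, df = 32

H0: μ = 36.49; H1: μ ≠ 36.49 (one-sample t-test, two-sided).
t = (x̄ − μ₀)/(s/√n) = (32.66 − 36.49)/(7.108/√33) = -3.095
df = n − 1 = 32
Two-sided p-value ≈ 0.004
Since p ≈ 0.004 < α = 0.05, reject H0; the evidence is statistically significant.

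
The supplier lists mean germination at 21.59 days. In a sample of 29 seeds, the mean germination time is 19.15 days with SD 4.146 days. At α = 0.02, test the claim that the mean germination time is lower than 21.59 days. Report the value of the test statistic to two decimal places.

-3.17

H0: μ = 21.59; H1: μ < 21.59 (one-sample t-test, left-tailed).
t = (x̄ − μ₀)/(s/√n) = (19.15 − 21.59)/(4.146/√29) = -3.17
df = n − 1 = 28
p-value = P(T ≤ -3.17) ≈ 0.0018
Since p ≈ 0.0018 < α = 0.02, reject H0; the data support H1.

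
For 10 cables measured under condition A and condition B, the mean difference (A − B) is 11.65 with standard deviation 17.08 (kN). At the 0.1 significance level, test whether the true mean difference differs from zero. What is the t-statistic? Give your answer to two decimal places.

2.16

H0: μ_d = 0; H1: μ_d ≠ 0 (paired t-test on the differences, two-sided).
t = d̄/(s_d/√n) = 11.65/(17.08/√10) = 2.16
df = n − 1 = 9
Two-sided p-value ≈ 0.059
Since p ≈ 0.059 < α = 0.1, reject H0; the evidence is statistically significant.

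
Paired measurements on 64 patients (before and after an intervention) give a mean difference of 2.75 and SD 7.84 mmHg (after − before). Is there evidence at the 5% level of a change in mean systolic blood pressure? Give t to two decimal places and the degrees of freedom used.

H0: μ_d = 0; H1: μ_d ≠ 0 (paired t-test on the differences, two-sided).
t = d̄/(s_d/√n) = 2.75/(7.84/√64) = 2.81
df = n − 1 = 63
Two-sided p-value ≈ 0.007
Since p ≈ 0.007 < α = 0.05, reject H0; the evidence is statistically significant.

t = 2.81, df = 63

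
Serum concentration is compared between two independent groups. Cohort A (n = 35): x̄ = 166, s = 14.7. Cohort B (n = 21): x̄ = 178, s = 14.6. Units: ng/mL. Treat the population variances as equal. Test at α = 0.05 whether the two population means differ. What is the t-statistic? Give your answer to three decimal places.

Let group 1 = cohort A, group 2 = cohort B. H0: μ_1 = μ_2; H1: μ_1 ≠ μ_2 (two-sample pooled-variance t-test, two-sided).
s_p² = [(35−1)·14.7² + (21−1)·14.6²]/(35+21−2) = 215.005
t = (166 − 178)/√[215.005·(1/35 + 1/21)] = -2.965
df = n₁ + n₂ − 2 = 54
Two-sided p-value ≈ 0.005
Since p ≈ 0.005 < α = 0.05, reject H0; the evidence is statistically significant.

-2.965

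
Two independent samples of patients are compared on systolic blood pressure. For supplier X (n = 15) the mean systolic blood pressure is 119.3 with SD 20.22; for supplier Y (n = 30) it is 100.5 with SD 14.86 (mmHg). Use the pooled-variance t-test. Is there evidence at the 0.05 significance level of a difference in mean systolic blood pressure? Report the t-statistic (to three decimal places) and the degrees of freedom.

t = 3.540, df = 43

Let group 1 = supplier X, group 2 = supplier Y. H0: μ_1 = μ_2; H1: μ_1 ≠ μ_2 (two-sample pooled-variance t-test, two-sided).
s_p² = [(15−1)·20.22² + (30−1)·14.86²]/(15+30−2) = 282.038
t = (119.3 − 100.5)/√[282.038·(1/15 + 1/30)] = 3.540
df = n₁ + n₂ − 2 = 43
Two-sided p-value ≈ 0.001
Since p ≈ 0.001 < α = 0.05, reject H0; the data support H1.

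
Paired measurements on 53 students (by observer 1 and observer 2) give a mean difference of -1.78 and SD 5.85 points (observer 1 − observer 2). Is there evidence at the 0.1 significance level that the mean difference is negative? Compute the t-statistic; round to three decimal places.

-2.215

H0: μ_d = 0; H1: μ_d < 0 (paired t-test on the differences, left-tailed).
t = d̄/(s_d/√n) = -1.78/(5.85/√53) = -2.215
df = n − 1 = 52
p-value = P(T ≤ -2.215) ≈ 0.016
Since p ≈ 0.016 < α = 0.1, reject H0; the evidence is statistically significant.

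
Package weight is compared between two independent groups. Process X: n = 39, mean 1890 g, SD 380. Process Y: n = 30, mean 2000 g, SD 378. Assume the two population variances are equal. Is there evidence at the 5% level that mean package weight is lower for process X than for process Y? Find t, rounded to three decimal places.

Let group 1 = process X, group 2 = process Y. H0: μ_1 = μ_2; H1: μ_1 < μ_2 (two-sample pooled-variance t-test, left-tailed).
s_p² = [(39−1)·380² + (30−1)·378²]/(39+30−2) = 143744
t = (1890 − 2000)/√[143744·(1/39 + 1/30)] = -1.195
df = n₁ + n₂ − 2 = 67
p-value = P(T ≤ -1.195) ≈ 0.118
Since p ≈ 0.118 > α = 0.05, fail to reject H0; the data do not provide sufficient evidence against H0.

-1.195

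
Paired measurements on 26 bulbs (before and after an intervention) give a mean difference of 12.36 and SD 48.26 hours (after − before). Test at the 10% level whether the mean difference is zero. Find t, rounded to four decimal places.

1.3059

H0: μ_d = 0; H1: μ_d ≠ 0 (paired t-test on the differences, two-sided).
t = d̄/(s_d/√n) = 12.36/(48.26/√26) = 1.3059
df = n − 1 = 25
Two-sided p-value ≈ 0.2035
Since p ≈ 0.2035 > α = 0.1, fail to reject H0; the evidence is not statistically significant.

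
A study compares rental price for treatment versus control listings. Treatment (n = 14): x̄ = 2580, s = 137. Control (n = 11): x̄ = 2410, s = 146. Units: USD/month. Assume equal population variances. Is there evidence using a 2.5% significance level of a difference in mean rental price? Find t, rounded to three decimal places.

2.993

Let group 1 = treatment, group 2 = control. H0: μ_1 = μ_2; H1: μ_1 ≠ μ_2 (two-sample pooled-variance t-test, two-sided).
s_p² = [(14−1)·137² + (11−1)·146²]/(14+11−2) = 19876.4
t = (2580 − 2410)/√[19876.4·(1/14 + 1/11)] = 2.993
df = n₁ + n₂ − 2 = 23
Two-sided p-value ≈ 0.006
Since p ≈ 0.006 < α = 0.025, reject H0; the evidence is statistically significant.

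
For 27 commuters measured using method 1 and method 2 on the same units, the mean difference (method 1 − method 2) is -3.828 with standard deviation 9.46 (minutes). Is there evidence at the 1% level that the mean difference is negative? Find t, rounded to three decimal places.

H0: μ_d = 0; H1: μ_d < 0 (paired t-test on the differences, left-tailed).
t = d̄/(s_d/√n) = -3.828/(9.46/√27) = -2.103
df = n − 1 = 26
p-value = P(T ≤ -2.103) ≈ 0.0227
Since p ≈ 0.0227 > α = 0.01, fail to reject H0; the evidence is not statistically significant.

-2.103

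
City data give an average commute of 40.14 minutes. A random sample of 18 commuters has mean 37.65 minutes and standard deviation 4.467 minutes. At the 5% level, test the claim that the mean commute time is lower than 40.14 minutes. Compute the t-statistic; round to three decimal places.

-2.365

H0: μ = 40.14; H1: μ < 40.14 (one-sample t-test, left-tailed).
t = (x̄ − μ₀)/(s/√n) = (37.65 − 40.14)/(4.467/√18) = -2.365
df = n − 1 = 17
p-value = P(T ≤ -2.365) ≈ 0.015
Since p ≈ 0.015 < α = 0.05, reject H0; the evidence is statistically significant.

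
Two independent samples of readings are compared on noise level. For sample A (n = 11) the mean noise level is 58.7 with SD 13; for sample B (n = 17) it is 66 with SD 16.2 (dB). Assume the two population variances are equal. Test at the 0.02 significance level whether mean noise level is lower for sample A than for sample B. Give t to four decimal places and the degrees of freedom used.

t = -1.2535, df = 26

Let group 1 = sample A, group 2 = sample B. H0: μ_1 = μ_2; H1: μ_1 < μ_2 (two-sample pooled-variance t-test, left-tailed).
s_p² = [(11−1)·13² + (17−1)·16.2²]/(11+17−2) = 226.502
t = (58.7 − 66)/√[226.502·(1/11 + 1/17)] = -1.2535
df = n₁ + n₂ − 2 = 26
p-value = P(T ≤ -1.2535) ≈ 0.111
Since p ≈ 0.111 > α = 0.02, fail to reject H0; the data do not provide sufficient evidence against H0.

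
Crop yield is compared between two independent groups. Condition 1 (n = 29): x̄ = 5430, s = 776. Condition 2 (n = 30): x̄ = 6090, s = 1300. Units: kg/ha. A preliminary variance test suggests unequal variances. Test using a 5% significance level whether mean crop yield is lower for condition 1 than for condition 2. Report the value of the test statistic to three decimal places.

Let group 1 = condition 1, group 2 = condition 2. H0: μ_1 = μ_2; H1: μ_1 < μ_2 (Welch's two-sample t-test, left-tailed).
t = (x̄_1 − x̄_2)/√(s_1²/n_1 + s_2²/n_2) = (5430 − 6090)/√(776²/29 + 1300²/30) = -2.377
Welch–Satterthwaite df ≈ 47.62
p-value = P(T ≤ -2.377) ≈ 0.0108
Since p ≈ 0.0108 < α = 0.05, reject H0; the data support H1.

-2.377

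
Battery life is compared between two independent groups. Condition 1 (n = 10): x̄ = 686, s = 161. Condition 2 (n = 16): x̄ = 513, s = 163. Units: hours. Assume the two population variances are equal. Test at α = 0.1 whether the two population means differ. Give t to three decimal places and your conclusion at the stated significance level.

Let group 1 = condition 1, group 2 = condition 2. H0: μ_1 = μ_2; H1: μ_1 ≠ μ_2 (two-sample pooled-variance t-test, two-sided).
s_p² = [(10−1)·161² + (16−1)·163²]/(10+16−2) = 26326
t = (686 − 513)/√[26326·(1/10 + 1/16)] = 2.645
df = n₁ + n₂ − 2 = 24
Two-sided p-value ≈ 0.0142
Since p ≈ 0.0142 < α = 0.1, reject H0; the data support H1.

t = 2.645; reject H0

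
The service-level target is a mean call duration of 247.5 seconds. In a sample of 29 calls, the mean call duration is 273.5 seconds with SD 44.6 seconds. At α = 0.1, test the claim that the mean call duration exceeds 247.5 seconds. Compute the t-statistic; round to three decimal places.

H0: μ = 247.5; H1: μ > 247.5 (one-sample t-test, right-tailed).
t = (x̄ − μ₀)/(s/√n) = (273.5 − 247.5)/(44.6/√29) = 3.139
df = n − 1 = 28
p-value = P(T ≥ 3.139) ≈ 0.0020
Since p ≈ 0.0020 < α = 0.1, reject H0; the evidence is statistically significant.

3.139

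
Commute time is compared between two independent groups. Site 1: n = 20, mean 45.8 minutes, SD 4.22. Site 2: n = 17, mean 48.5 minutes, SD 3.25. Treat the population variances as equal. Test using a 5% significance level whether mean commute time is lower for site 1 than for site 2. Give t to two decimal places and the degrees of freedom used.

Let group 1 = site 1, group 2 = site 2. H0: μ_1 = μ_2; H1: μ_1 < μ_2 (two-sample pooled-variance t-test, left-tailed).
s_p² = [(20−1)·4.22² + (17−1)·3.25²]/(20+17−2) = 14.496
t = (45.8 − 48.5)/√[14.496·(1/20 + 1/17)] = -2.15
df = n₁ + n₂ − 2 = 35
p-value = P(T ≤ -2.15) ≈ 0.019
Since p ≈ 0.019 < α = 0.05, reject H0; the evidence is statistically significant.

t = -2.15, df = 35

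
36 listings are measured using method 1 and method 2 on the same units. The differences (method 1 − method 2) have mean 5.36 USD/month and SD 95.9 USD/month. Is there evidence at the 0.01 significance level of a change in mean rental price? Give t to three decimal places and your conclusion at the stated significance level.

H0: μ_d = 0; H1: μ_d ≠ 0 (paired t-test on the differences, two-sided).
t = d̄/(s_d/√n) = 5.36/(95.9/√36) = 0.335
df = n − 1 = 35
Two-sided p-value ≈ 0.7394
Since p ≈ 0.7394 > α = 0.01, fail to reject H0; the data do not provide sufficient evidence against H0.

t = 0.335; fail to reject H0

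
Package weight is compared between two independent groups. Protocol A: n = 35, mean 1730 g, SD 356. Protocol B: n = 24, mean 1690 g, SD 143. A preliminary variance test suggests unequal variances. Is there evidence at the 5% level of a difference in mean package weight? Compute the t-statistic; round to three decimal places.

0.598

Let group 1 = protocol A, group 2 = protocol B. H0: μ_1 = μ_2; H1: μ_1 ≠ μ_2 (Welch's two-sample t-test, two-sided).
t = (x̄_1 − x̄_2)/√(s_1²/n_1 + s_2²/n_2) = (1730 − 1690)/√(356²/35 + 143²/24) = 0.598
Welch–Satterthwaite df ≈ 47.96
Two-sided p-value ≈ 0.5526
Since p ≈ 0.5526 > α = 0.05, fail to reject H0; the data do not provide sufficient evidence against H0.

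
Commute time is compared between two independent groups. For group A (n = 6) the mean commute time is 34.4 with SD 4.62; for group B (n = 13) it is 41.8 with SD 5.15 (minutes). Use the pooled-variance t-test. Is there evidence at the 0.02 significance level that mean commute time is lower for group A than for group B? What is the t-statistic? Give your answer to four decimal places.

Let group 1 = group A, group 2 = group B. H0: μ_1 = μ_2; H1: μ_1 < μ_2 (two-sample pooled-variance t-test, left-tailed).
s_p² = [(6−1)·4.62² + (13−1)·5.15²]/(6+13−2) = 24.9995
t = (34.4 − 41.8)/√[24.9995·(1/6 + 1/13)] = -2.9987
df = n₁ + n₂ − 2 = 17
p-value = P(T ≤ -2.9987) ≈ 0.0040
Since p ≈ 0.0040 < α = 0.02, reject H0; the evidence is statistically significant.

-2.9987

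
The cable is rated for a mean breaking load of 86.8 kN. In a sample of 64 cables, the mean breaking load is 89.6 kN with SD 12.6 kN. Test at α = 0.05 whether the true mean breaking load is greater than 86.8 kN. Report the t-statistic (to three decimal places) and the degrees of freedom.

t = 1.778, df = 63

H0: μ = 86.8; H1: μ > 86.8 (one-sample t-test, right-tailed).
t = (x̄ − μ₀)/(s/√n) = (89.6 − 86.8)/(12.6/√64) = 1.778
df = n − 1 = 63
p-value = P(T ≥ 1.778) ≈ 0.040
Since p ≈ 0.040 < α = 0.05, reject H0; the evidence is statistically significant.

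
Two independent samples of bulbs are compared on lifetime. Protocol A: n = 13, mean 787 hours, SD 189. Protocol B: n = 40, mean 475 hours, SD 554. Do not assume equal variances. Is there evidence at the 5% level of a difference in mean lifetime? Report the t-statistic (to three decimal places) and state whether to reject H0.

t = 3.056; reject H0

Let group 1 = protocol A, group 2 = protocol B. H0: μ_1 = μ_2; H1: μ_1 ≠ μ_2 (Welch's two-sample t-test, two-sided).
t = (x̄_1 − x̄_2)/√(s_1²/n_1 + s_2²/n_2) = (787 − 475)/√(189²/13 + 554²/40) = 3.056
Welch–Satterthwaite df ≈ 50.77
Two-sided p-value ≈ 0.004
Since p ≈ 0.004 < α = 0.05, reject H0; the evidence is statistically significant.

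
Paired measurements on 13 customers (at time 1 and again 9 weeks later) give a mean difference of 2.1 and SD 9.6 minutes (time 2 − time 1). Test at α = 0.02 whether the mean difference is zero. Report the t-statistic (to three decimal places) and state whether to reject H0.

H0: μ_d = 0; H1: μ_d ≠ 0 (paired t-test on the differences, two-sided).
t = d̄/(s_d/√n) = 2.1/(9.6/√13) = 0.789
df = n − 1 = 12
Two-sided p-value ≈ 0.446
Since p ≈ 0.446 > α = 0.02, fail to reject H0; the data do not provide sufficient evidence against H0.

t = 0.789; fail to reject H0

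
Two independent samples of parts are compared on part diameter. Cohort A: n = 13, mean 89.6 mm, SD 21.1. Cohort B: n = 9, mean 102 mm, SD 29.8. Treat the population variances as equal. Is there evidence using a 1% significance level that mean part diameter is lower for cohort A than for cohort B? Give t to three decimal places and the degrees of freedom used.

t = -1.146, df = 20

Let group 1 = cohort A, group 2 = cohort B. H0: μ_1 = μ_2; H1: μ_1 < μ_2 (two-sample pooled-variance t-test, left-tailed).
s_p² = [(13−1)·21.1² + (9−1)·29.8²]/(13+9−2) = 622.342
t = (89.6 − 102)/√[622.342·(1/13 + 1/9)] = -1.146
df = n₁ + n₂ − 2 = 20
p-value = P(T ≤ -1.146) ≈ 0.1326
Since p ≈ 0.1326 > α = 0.01, fail to reject H0; the evidence is not statistically significant.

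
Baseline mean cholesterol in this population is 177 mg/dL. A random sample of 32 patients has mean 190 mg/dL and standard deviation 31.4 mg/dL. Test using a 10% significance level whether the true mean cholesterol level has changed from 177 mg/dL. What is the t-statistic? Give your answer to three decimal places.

H0: μ = 177; H1: μ ≠ 177 (one-sample t-test, two-sided).
t = (x̄ − μ₀)/(s/√n) = (190 − 177)/(31.4/√32) = 2.342
df = n − 1 = 31
Two-sided p-value ≈ 0.0258
Since p ≈ 0.0258 < α = 0.1, reject H0; the data support H1.

2.342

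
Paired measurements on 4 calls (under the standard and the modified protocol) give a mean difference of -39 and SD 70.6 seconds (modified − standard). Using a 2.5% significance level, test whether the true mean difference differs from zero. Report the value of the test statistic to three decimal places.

-1.105

H0: μ_d = 0; H1: μ_d ≠ 0 (paired t-test on the differences, two-sided).
t = d̄/(s_d/√n) = -39/(70.6/√4) = -1.105
df = n − 1 = 3
Two-sided p-value ≈ 0.3499
Since p ≈ 0.3499 > α = 0.025, fail to reject H0; the data do not provide sufficient evidence against H0.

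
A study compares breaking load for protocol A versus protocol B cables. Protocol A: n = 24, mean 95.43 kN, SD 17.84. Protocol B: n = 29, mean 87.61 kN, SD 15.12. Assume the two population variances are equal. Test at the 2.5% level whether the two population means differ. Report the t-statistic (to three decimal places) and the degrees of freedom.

t = 1.728, df = 51

Let group 1 = protocol A, group 2 = protocol B. H0: μ_1 = μ_2; H1: μ_1 ≠ μ_2 (two-sample pooled-variance t-test, two-sided).
s_p² = [(24−1)·17.84² + (29−1)·15.12²]/(24+29−2) = 269.045
t = (95.43 − 87.61)/√[269.045·(1/24 + 1/29)] = 1.728
df = n₁ + n₂ − 2 = 51
Two-sided p-value ≈ 0.0901
Since p ≈ 0.0901 > α = 0.025, fail to reject H0; the data do not provide sufficient evidence against H0.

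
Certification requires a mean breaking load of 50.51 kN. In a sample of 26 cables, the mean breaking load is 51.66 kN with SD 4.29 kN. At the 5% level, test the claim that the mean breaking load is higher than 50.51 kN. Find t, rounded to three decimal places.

H0: μ = 50.51; H1: μ > 50.51 (one-sample t-test, right-tailed).
t = (x̄ − μ₀)/(s/√n) = (51.66 − 50.51)/(4.29/√26) = 1.367
df = n − 1 = 25
p-value = P(T ≥ 1.367) ≈ 0.0919
Since p ≈ 0.0919 > α = 0.05, fail to reject H0; the evidence is not statistically significant.

1.367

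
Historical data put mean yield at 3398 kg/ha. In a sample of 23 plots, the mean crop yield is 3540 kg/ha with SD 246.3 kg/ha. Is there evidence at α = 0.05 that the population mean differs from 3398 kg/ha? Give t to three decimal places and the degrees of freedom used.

t = 2.765, df = 22

H0: μ = 3398; H1: μ ≠ 3398 (one-sample t-test, two-sided).
t = (x̄ − μ₀)/(s/√n) = (3540 − 3398)/(246.3/√23) = 2.765
df = n − 1 = 22
Two-sided p-value ≈ 0.011
Since p ≈ 0.011 < α = 0.05, reject H0; the data support H1.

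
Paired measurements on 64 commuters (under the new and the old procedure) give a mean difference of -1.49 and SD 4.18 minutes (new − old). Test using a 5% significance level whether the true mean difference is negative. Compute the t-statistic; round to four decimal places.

H0: μ_d = 0; H1: μ_d < 0 (paired t-test on the differences, left-tailed).
t = d̄/(s_d/√n) = -1.49/(4.18/√64) = -2.8517
df = n − 1 = 63
p-value = P(T ≤ -2.8517) ≈ 0.0029
Since p ≈ 0.0029 < α = 0.05, reject H0; the evidence is statistically significant.

-2.8517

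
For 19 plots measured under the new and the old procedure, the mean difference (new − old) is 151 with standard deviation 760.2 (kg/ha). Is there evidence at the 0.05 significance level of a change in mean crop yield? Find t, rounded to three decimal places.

0.866

H0: μ_d = 0; H1: μ_d ≠ 0 (paired t-test on the differences, two-sided).
t = d̄/(s_d/√n) = 151/(760.2/√19) = 0.866
df = n − 1 = 18
Two-sided p-value ≈ 0.3980
Since p ≈ 0.3980 > α = 0.05, fail to reject H0; the data do not provide sufficient evidence against H0.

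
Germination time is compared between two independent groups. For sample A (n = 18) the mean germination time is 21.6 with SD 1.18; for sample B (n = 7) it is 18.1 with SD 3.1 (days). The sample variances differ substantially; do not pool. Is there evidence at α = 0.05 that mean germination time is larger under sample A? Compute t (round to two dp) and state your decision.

t = 2.91; reject H0

Let group 1 = sample A, group 2 = sample B. H0: μ_1 = μ_2; H1: μ_1 > μ_2 (Welch's two-sample t-test, right-tailed).
t = (x̄_1 − x̄_2)/√(s_1²/n_1 + s_2²/n_2) = (21.6 − 18.1)/√(1.18²/18 + 3.1²/7) = 2.91
Welch–Satterthwaite df ≈ 6.69
p-value = P(T ≥ 2.91) ≈ 0.012
Since p ≈ 0.012 < α = 0.05, reject H0; the data support H1.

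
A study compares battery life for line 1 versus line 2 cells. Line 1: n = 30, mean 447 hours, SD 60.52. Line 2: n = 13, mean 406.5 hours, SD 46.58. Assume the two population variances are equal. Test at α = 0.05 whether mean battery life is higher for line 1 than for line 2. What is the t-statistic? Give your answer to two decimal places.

Let group 1 = line 1, group 2 = line 2. H0: μ_1 = μ_2; H1: μ_1 > μ_2 (two-sample pooled-variance t-test, right-tailed).
s_p² = [(30−1)·60.52² + (13−1)·46.58²]/(30+13−2) = 3225.7
t = (447 − 406.5)/√[3225.7·(1/30 + 1/13)] = 2.15
df = n₁ + n₂ − 2 = 41
p-value = P(T ≥ 2.15) ≈ 0.019
Since p ≈ 0.019 < α = 0.05, reject H0; the data support H1.

2.15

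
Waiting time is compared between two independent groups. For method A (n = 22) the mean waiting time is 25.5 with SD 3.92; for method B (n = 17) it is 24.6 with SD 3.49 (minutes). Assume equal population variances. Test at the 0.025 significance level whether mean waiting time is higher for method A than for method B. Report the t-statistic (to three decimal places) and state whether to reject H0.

Let group 1 = method A, group 2 = method B. H0: μ_1 = μ_2; H1: μ_1 > μ_2 (two-sample pooled-variance t-test, right-tailed).
s_p² = [(22−1)·3.92² + (17−1)·3.49²]/(22+17−2) = 13.9885
t = (25.5 − 24.6)/√[13.9885·(1/22 + 1/17)] = 0.745
df = n₁ + n₂ − 2 = 37
p-value = P(T ≥ 0.745) ≈ 0.230
Since p ≈ 0.230 > α = 0.025, fail to reject H0; the data do not provide sufficient evidence against H0.

t = 0.745; fail to reject H0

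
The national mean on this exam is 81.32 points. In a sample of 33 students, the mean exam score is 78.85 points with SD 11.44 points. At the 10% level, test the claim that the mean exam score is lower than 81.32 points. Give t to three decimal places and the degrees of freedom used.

t = -1.240, df = 32

H0: μ = 81.32; H1: μ < 81.32 (one-sample t-test, left-tailed).
t = (x̄ − μ₀)/(s/√n) = (78.85 − 81.32)/(11.44/√33) = -1.240
df = n − 1 = 32
p-value = P(T ≤ -1.240) ≈ 0.1119
Since p ≈ 0.1119 > α = 0.1, fail to reject H0; the data do not provide sufficient evidence against H0.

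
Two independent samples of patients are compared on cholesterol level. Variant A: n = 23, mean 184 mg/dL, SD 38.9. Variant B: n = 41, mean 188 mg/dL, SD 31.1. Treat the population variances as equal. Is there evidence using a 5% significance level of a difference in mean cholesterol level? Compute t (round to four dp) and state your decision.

Let group 1 = variant A, group 2 = variant B. H0: μ_1 = μ_2; H1: μ_1 ≠ μ_2 (two-sample pooled-variance t-test, two-sided).
s_p² = [(23−1)·38.9² + (41−1)·31.1²]/(23+41−2) = 1160.95
t = (184 − 188)/√[1160.95·(1/23 + 1/41)] = -0.4506
df = n₁ + n₂ − 2 = 62
Two-sided p-value ≈ 0.6538
Since p ≈ 0.6538 > α = 0.05, fail to reject H0; the data do not provide sufficient evidence against H0.

t = -0.4506; fail to reject H0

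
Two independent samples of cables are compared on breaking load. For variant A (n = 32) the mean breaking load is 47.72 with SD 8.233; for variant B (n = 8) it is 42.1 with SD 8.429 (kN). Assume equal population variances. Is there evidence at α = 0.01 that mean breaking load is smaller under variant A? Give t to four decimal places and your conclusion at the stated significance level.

Let group 1 = variant A, group 2 = variant B. H0: μ_1 = μ_2; H1: μ_1 < μ_2 (two-sample pooled-variance t-test, left-tailed).
s_p² = [(32−1)·8.233² + (8−1)·8.429²]/(32+8−2) = 68.3839
t = (47.72 − 42.1)/√[68.3839·(1/32 + 1/8)] = 1.7193
df = n₁ + n₂ − 2 = 38
p-value = P(T ≤ 1.7193) ≈ 0.953
Since p ≈ 0.953 > α = 0.01, fail to reject H0; the evidence is not statistically significant.

t = 1.7193; fail to reject H0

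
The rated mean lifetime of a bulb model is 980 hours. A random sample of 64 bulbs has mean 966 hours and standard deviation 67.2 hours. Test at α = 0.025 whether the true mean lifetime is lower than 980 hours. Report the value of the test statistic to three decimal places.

H0: μ = 980; H1: μ < 980 (one-sample t-test, left-tailed).
t = (x̄ − μ₀)/(s/√n) = (966 − 980)/(67.2/√64) = -1.667
df = n − 1 = 63
p-value = P(T ≤ -1.667) ≈ 0.050
Since p ≈ 0.050 > α = 0.025, fail to reject H0; the data do not provide sufficient evidence against H0.

-1.667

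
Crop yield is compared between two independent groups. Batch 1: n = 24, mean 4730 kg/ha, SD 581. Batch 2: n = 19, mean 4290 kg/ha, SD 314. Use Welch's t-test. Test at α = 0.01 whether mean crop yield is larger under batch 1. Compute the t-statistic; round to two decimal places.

Let group 1 = batch 1, group 2 = batch 2. H0: μ_1 = μ_2; H1: μ_1 > μ_2 (Welch's two-sample t-test, right-tailed).
t = (x̄_1 − x̄_2)/√(s_1²/n_1 + s_2²/n_2) = (4730 − 4290)/√(581²/24 + 314²/19) = 3.17
Welch–Satterthwaite df ≈ 36.72
p-value = P(T ≥ 3.17) ≈ 0.002
Since p ≈ 0.002 < α = 0.01, reject H0; the data support H1.

3.17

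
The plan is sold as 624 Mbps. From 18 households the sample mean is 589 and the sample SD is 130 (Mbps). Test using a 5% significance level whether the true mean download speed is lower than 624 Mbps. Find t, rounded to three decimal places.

H0: μ = 624; H1: μ < 624 (one-sample t-test, left-tailed).
t = (x̄ − μ₀)/(s/√n) = (589 − 624)/(130/√18) = -1.142
df = n − 1 = 17
p-value = P(T ≤ -1.142) ≈ 0.1346
Since p ≈ 0.1346 > α = 0.05, fail to reject H0; the data do not provide sufficient evidence against H0.

-1.142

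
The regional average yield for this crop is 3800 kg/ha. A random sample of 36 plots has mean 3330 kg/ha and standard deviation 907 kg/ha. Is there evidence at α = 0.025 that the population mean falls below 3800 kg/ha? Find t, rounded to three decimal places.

-3.109

H0: μ = 3800; H1: μ < 3800 (one-sample t-test, left-tailed).
t = (x̄ − μ₀)/(s/√n) = (3330 − 3800)/(907/√36) = -3.109
df = n − 1 = 35
p-value = P(T ≤ -3.109) ≈ 0.0019
Since p ≈ 0.0019 < α = 0.025, reject H0; the evidence is statistically significant.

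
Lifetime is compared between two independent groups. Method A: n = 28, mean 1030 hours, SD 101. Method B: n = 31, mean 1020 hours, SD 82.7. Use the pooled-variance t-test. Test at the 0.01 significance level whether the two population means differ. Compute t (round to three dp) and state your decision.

t = 0.418; fail to reject H0

Let group 1 = method A, group 2 = method B. H0: μ_1 = μ_2; H1: μ_1 ≠ μ_2 (two-sample pooled-variance t-test, two-sided).
s_p² = [(28−1)·101² + (31−1)·82.7²]/(28+31−2) = 8431.68
t = (1030 − 1020)/√[8431.68·(1/28 + 1/31)] = 0.418
df = n₁ + n₂ − 2 = 57
Two-sided p-value ≈ 0.6777
Since p ≈ 0.6777 > α = 0.01, fail to reject H0; the evidence is not statistically significant.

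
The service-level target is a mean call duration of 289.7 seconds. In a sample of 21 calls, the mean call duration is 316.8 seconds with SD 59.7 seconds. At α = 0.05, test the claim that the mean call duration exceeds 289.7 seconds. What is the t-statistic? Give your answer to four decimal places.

2.0802

H0: μ = 289.7; H1: μ > 289.7 (one-sample t-test, right-tailed).
t = (x̄ − μ₀)/(s/√n) = (316.8 − 289.7)/(59.7/√21) = 2.0802
df = n − 1 = 20
p-value = P(T ≥ 2.0802) ≈ 0.0253
Since p ≈ 0.0253 < α = 0.05, reject H0; the data support H1.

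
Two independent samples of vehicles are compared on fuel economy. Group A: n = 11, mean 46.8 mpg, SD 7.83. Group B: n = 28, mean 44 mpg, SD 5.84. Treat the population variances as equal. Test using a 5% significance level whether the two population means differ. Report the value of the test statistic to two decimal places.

Let group 1 = group A, group 2 = group B. H0: μ_1 = μ_2; H1: μ_1 ≠ μ_2 (two-sample pooled-variance t-test, two-sided).
s_p² = [(11−1)·7.83² + (28−1)·5.84²]/(11+28−2) = 41.4578
t = (46.8 − 44)/√[41.4578·(1/11 + 1/28)] = 1.22
df = n₁ + n₂ − 2 = 37
Two-sided p-value ≈ 0.2294
Since p ≈ 0.2294 > α = 0.05, fail to reject H0; the evidence is not statistically significant.

1.22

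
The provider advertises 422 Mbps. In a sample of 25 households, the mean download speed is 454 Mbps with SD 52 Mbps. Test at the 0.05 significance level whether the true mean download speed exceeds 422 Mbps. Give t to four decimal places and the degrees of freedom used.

t = 3.0769, df = 24

H0: μ = 422; H1: μ > 422 (one-sample t-test, right-tailed).
t = (x̄ − μ₀)/(s/√n) = (454 − 422)/(52/√25) = 3.0769
df = n − 1 = 24
p-value = P(T ≥ 3.0769) ≈ 0.0026
Since p ≈ 0.0026 < α = 0.05, reject H0; the data support H1.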